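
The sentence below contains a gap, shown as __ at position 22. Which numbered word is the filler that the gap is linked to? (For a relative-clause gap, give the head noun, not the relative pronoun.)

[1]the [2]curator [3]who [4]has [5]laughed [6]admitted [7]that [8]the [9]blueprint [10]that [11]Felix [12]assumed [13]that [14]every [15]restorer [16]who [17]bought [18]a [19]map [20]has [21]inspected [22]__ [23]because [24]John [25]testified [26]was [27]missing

9

The gap at 22 is the object of "inspected", inside a relative clause.
The relative pronoun is "that" (word 10); it is bound by the head noun immediately before it.
Its filler is the head noun "blueprint", at word 9.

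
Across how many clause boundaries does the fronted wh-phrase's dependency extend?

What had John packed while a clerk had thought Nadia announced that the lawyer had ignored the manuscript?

"what" originates inside the matrix clause — no clause boundary is crossed.

0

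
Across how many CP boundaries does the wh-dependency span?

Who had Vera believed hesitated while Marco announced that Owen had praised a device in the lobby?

1

"who" is extracted from the subject of "hesitated".
Boundaries crossed, outermost first: [Ø] — 1 in total.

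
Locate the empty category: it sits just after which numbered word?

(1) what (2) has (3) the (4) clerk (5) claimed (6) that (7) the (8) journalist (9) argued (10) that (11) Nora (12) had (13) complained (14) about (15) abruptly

14

The displaced element is "what" (word 1).
It is linked across 2 clause boundaries (that → that).
It functions as the object of the preposition "about" of "complained", so the gap sits immediately after word 14 ("about").
Base order: The clerk has claimed that the journalist argued that Nora had complained about what abruptly.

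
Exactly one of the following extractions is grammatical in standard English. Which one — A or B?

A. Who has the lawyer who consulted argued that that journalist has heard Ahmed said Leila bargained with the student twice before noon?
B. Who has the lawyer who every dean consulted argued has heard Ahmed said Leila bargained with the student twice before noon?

B

In A, the wh-phrase is extracted from inside a complex-NP island (relative clause) (introduced by "who"), which blocks movement.
In B, the extraction path crosses only that-complement boundaries, which are transparent.
So B is grammatical.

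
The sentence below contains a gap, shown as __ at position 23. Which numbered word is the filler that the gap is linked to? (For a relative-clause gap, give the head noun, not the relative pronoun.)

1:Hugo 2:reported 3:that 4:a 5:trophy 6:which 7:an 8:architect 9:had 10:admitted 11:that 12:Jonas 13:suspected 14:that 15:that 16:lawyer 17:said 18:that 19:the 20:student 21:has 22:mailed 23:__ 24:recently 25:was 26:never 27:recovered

The gap at 23 is the object of "mailed", inside a relative clause.
The relative pronoun is "which" (word 6); it is bound by the head noun immediately before it.
Its filler is the head noun "trophy", at word 5.

5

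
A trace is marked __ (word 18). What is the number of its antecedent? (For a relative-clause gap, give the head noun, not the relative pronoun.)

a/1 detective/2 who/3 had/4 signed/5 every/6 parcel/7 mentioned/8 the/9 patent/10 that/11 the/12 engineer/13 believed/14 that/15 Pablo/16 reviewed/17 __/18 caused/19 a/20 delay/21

The gap at 18 is the object of "reviewed", inside a relative clause.
The relative pronoun is "that" (word 11); it is bound by the head noun immediately before it.
Its filler is the head noun "patent", at word 10.

10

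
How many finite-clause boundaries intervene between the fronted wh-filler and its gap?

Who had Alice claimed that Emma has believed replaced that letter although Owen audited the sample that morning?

2

"who" is extracted from the subject of "replaced".
Boundaries crossed, outermost first: [that], [Ø] — 2 in total.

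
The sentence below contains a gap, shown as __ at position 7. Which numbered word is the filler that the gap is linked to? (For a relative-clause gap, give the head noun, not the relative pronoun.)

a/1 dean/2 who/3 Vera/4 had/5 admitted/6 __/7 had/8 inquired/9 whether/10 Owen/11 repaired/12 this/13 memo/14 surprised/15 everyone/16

The gap at 7 is the subject of "inquired", inside a relative clause.
The relative pronoun is "who" (word 3); it is bound by the head noun immediately before it.
Its filler is the head noun "dean", at word 2.

2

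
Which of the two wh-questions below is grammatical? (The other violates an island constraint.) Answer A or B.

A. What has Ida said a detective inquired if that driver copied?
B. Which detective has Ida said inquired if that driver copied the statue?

B

In A, the wh-phrase is extracted from inside a wh-island (introduced by "if"), which blocks movement.
In B, the extraction path crosses only that-complement boundaries, which are transparent.
So B is grammatical.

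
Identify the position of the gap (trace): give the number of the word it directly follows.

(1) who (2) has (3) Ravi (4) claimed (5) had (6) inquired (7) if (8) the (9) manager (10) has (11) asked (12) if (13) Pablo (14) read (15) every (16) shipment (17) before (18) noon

The displaced element is "who" (word 1).
It is linked across 1 clause boundary (Ø).
It functions as the subject of "inquired", so the gap sits immediately after word 4 ("claimed").
Base order: Ravi has claimed that who had inquired if the manager has asked if Pablo read every shipment before noon.

4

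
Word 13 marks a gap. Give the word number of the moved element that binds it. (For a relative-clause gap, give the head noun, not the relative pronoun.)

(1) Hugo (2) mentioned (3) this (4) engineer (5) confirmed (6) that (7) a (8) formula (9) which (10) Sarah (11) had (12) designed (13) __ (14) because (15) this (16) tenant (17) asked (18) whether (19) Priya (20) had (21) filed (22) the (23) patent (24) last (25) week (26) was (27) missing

8

The gap at 13 is the object of "designed", inside a relative clause.
The relative pronoun is "which" (word 9); it is bound by the head noun immediately before it.
Its filler is the head noun "formula", at word 8.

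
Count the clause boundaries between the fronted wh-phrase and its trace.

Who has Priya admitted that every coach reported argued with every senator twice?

2

"who" is extracted from the subject of "argued".
Boundaries crossed, outermost first: [that], [Ø] — 2 in total.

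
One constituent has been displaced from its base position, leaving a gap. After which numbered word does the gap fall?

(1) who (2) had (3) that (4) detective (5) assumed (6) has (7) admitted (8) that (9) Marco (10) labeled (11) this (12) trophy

The displaced element is "who" (word 1).
It is linked across 1 clause boundary (Ø).
It functions as the subject of "admitted", so the gap sits immediately after word 5 ("assumed").
Base order: That detective had assumed that who has admitted that Marco labeled this trophy.

5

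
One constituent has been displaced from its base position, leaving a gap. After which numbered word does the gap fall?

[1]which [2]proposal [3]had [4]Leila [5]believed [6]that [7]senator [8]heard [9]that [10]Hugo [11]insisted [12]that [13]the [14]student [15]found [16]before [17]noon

The displaced element is "which proposal" (word 2).
It is linked across 3 clause boundaries (Ø → that → that).
It functions as the direct object of "found", so the gap sits immediately after word 15 ("found").
Base order: Leila had believed that senator heard that Hugo insisted that the student found which proposal before noon.

15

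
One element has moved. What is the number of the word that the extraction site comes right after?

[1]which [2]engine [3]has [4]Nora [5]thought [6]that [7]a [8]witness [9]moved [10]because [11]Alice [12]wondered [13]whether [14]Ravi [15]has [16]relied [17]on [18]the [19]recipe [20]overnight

The displaced element is "which engine" (word 2).
It is linked across 1 clause boundary (that).
It functions as the direct object of "moved", so the gap sits immediately after word 9 ("moved").
Base order: Nora has thought that a witness moved which engine because Alice wondered whether Ravi has relied on the recipe overnight.

9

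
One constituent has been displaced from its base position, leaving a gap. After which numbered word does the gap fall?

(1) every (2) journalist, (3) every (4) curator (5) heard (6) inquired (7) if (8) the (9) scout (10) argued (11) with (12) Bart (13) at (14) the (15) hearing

The displaced element is "every journalist" (word 2).
It is linked across 1 clause boundary (Ø).
It functions as the subject of "inquired", so the gap sits immediately after word 5 ("heard").
Base order: Every curator heard that every journalist inquired if the scout argued with Bart at the hearing.

5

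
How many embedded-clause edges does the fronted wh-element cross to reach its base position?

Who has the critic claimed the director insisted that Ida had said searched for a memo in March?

3

"who" is extracted from the subject of "searched".
Boundaries crossed, outermost first: [Ø], [that], [Ø] — 3 in total.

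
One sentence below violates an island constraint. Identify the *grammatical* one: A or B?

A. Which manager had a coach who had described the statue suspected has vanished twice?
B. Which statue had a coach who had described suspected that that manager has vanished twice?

A

In B, the wh-phrase is extracted from inside a complex-NP island (relative clause) (introduced by "who"), which blocks movement.
In A, the extraction path crosses only that-complement boundaries, which are transparent.
So A is grammatical.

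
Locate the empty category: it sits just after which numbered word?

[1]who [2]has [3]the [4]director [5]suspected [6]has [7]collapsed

5

The displaced element is "who" (word 1).
It is linked across 1 clause boundary (Ø).
It functions as the subject of "collapsed", so the gap sits immediately after word 5 ("suspected").
Base order: The director has suspected that who has collapsed.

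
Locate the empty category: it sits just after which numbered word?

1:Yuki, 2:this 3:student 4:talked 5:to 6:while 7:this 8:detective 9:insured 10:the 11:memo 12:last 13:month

The displaced element is "Yuki" (word 1).
It functions as the object of the preposition "to" of "talked", so the gap sits immediately after word 5 ("to").
Base order: This student talked to Yuki while this detective insured the memo last month.

5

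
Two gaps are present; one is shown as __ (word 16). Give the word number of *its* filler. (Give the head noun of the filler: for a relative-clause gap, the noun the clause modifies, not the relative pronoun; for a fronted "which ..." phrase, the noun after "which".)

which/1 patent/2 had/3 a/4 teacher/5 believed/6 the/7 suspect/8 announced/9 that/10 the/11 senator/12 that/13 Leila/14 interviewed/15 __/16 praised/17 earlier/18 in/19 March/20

The marked gap is inside the relative clause, the direct object of "interviewed".
Its filler is the head noun "senator" (via "that"), at word 12.
(The other dependency links word 2 to a gap after word 17.)

12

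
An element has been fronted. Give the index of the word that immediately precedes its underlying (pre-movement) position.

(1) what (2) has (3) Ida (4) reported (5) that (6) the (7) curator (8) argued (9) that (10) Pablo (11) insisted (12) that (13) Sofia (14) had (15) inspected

The displaced element is "what" (word 1).
It is linked across 3 clause boundaries (that → that → that).
It functions as the direct object of "inspected", so the gap sits immediately after word 15 ("inspected").
Base order: Ida has reported that the curator argued that Pablo insisted that Sofia had inspected what.

15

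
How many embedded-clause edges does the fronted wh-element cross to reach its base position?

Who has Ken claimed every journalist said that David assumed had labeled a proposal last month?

3

"who" is extracted from the subject of "labeled".
Boundaries crossed, outermost first: [Ø], [that], [Ø] — 3 in total.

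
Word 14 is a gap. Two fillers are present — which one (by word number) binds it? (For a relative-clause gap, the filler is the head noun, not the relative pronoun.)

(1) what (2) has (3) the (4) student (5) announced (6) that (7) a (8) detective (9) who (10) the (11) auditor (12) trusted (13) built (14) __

1

The marked gap is the direct object of "built".
Its filler is the fronted wh-phrase "what", at word 1.
(The other dependency links word 8 to a gap after word 12.)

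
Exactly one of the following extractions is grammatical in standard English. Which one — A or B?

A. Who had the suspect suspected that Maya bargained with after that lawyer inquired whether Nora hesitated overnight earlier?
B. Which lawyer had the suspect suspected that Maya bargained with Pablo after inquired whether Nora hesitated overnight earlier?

A

In B, the wh-phrase is extracted from inside an adjunct island (introduced by "after"), which blocks movement.
In A, the extraction path crosses only that-complement boundaries, which are transparent.
So A is grammatical.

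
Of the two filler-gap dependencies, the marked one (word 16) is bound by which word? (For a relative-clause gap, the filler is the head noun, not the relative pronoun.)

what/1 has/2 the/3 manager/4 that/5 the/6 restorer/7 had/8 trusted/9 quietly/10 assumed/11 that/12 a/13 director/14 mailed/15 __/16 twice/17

1

The marked gap is the direct object of "mailed".
Its filler is the fronted wh-phrase "what", at word 1.
(The other dependency links word 4 to a gap after word 9.)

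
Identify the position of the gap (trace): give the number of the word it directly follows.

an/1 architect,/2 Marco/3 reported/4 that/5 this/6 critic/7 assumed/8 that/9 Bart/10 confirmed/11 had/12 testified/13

The displaced element is "an architect" (word 2).
It is linked across 3 clause boundaries (that → that → Ø).
It functions as the subject of "testified", so the gap sits immediately after word 11 ("confirmed").
Base order: Marco reported that this critic assumed that Bart confirmed that an architect had testified.

11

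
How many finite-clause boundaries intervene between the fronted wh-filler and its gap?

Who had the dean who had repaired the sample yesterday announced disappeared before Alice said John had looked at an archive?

"who" is extracted from the subject of "disappeared".
Boundaries crossed, outermost first: [Ø] — 1 in total.

1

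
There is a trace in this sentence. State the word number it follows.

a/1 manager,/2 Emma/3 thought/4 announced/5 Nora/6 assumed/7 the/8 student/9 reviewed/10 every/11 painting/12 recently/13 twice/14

The displaced element is "a manager" (word 2).
It is linked across 1 clause boundary (Ø).
It functions as the subject of "announced", so the gap sits immediately after word 4 ("thought").
Base order: Emma thought that a manager announced Nora assumed the student reviewed every painting recently twice.

4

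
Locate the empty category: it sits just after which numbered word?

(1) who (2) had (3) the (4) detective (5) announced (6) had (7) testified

5

The displaced element is "who" (word 1).
It is linked across 1 clause boundary (Ø).
It functions as the subject of "testified", so the gap sits immediately after word 5 ("announced").
Base order: The detective had announced who had testified.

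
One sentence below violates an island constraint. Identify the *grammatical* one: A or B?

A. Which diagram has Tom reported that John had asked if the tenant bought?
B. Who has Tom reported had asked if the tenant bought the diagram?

B

In A, the wh-phrase is extracted from inside a wh-island (introduced by "if"), which blocks movement.
In B, the extraction path crosses only that-complement boundaries, which are transparent.
So B is grammatical.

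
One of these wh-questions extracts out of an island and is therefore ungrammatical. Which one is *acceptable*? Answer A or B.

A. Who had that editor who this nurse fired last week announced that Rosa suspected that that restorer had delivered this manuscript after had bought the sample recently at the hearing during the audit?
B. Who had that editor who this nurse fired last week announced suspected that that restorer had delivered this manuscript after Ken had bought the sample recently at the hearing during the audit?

In A, the wh-phrase is extracted from inside an adjunct island (introduced by "after"), which blocks movement.
In B, the extraction path crosses only that-complement boundaries, which are transparent.
So B is grammatical.

B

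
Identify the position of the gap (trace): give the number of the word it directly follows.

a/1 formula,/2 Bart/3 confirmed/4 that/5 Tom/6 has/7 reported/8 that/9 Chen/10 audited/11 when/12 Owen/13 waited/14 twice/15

The displaced element is "a formula" (word 2).
It is linked across 2 clause boundaries (that → that).
It functions as the direct object of "audited", so the gap sits immediately after word 11 ("audited").
Base order: Bart confirmed that Tom has reported that Chen audited a formula when Owen waited twice.

11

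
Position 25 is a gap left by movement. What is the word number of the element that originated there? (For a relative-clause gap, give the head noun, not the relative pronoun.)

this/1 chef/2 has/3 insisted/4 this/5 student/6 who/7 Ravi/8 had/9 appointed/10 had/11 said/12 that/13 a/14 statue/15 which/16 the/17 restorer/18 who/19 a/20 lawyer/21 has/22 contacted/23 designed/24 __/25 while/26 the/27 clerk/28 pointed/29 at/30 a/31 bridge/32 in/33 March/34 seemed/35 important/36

15

The gap at 25 is the object of "designed", inside a relative clause.
The relative pronoun is "which" (word 16); it is bound by the head noun immediately before it.
Its filler is the head noun "statue", at word 15.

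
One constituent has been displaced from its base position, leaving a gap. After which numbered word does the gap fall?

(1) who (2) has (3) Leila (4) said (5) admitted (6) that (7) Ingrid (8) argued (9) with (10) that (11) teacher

The displaced element is "who" (word 1).
It is linked across 1 clause boundary (Ø).
It functions as the subject of "admitted", so the gap sits immediately after word 4 ("said").
Base order: Leila has said that who admitted that Ingrid argued with that teacher.

4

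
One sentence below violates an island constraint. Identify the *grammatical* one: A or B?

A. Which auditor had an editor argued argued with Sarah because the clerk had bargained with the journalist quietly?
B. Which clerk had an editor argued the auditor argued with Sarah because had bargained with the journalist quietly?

In B, the wh-phrase is extracted from inside an adjunct island (introduced by "because"), which blocks movement.
In A, the extraction path crosses only that-complement boundaries, which are transparent.
So A is grammatical.

A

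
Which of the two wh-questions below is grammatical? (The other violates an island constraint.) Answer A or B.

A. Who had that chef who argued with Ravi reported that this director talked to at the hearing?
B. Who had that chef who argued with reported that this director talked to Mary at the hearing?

A

In B, the wh-phrase is extracted from inside a complex-NP island (relative clause) (introduced by "who"), which blocks movement.
In A, the extraction path crosses only that-complement boundaries, which are transparent.
So A is grammatical.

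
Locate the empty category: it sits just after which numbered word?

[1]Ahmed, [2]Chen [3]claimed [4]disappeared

3

The displaced element is "Ahmed" (word 1).
It is linked across 1 clause boundary (Ø).
It functions as the subject of "disappeared", so the gap sits immediately after word 3 ("claimed").
Base order: Chen claimed that Ahmed disappeared.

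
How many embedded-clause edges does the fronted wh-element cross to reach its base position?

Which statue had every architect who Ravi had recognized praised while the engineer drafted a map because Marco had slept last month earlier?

"which statue" originates inside the matrix clause — no clause boundary is crossed.

0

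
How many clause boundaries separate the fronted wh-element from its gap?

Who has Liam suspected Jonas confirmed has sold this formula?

"who" is extracted from the subject of "sold".
Boundaries crossed, outermost first: [Ø], [Ø] — 2 in total.

2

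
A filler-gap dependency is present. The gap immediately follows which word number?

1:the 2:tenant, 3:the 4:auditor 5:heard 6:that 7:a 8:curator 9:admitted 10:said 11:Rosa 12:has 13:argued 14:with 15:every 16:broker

9

The displaced element is "the tenant" (word 2).
It is linked across 2 clause boundaries (that → Ø).
It functions as the subject of "said", so the gap sits immediately after word 9 ("admitted").
Base order: The auditor heard that a curator admitted that the tenant said Rosa has argued with every broker.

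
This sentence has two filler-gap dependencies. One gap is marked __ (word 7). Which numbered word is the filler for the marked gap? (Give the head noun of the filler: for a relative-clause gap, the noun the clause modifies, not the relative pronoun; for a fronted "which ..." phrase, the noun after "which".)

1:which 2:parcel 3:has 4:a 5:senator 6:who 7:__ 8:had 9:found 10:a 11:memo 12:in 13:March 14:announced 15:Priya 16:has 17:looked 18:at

5

The marked gap is inside the relative clause, the subject of "found".
Its filler is the head noun "senator" (via "who"), at word 5.
(The other dependency links word 2 to a gap after word 18.)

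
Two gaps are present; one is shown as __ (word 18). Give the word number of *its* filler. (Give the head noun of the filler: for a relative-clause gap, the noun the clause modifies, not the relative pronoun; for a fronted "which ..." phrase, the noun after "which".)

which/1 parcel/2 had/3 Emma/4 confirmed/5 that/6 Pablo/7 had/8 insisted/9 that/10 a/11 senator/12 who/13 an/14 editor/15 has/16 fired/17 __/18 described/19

12

The marked gap is inside the relative clause, the direct object of "fired".
Its filler is the head noun "senator" (via "who"), at word 12.
(The other dependency links word 2 to a gap after word 19.)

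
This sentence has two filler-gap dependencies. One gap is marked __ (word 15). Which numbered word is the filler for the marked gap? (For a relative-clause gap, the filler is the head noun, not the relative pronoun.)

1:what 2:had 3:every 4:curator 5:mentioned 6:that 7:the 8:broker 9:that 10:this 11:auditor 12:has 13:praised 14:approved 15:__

1

The marked gap is the direct object of "approved".
Its filler is the fronted wh-phrase "what", at word 1.
(The other dependency links word 8 to a gap after word 13.)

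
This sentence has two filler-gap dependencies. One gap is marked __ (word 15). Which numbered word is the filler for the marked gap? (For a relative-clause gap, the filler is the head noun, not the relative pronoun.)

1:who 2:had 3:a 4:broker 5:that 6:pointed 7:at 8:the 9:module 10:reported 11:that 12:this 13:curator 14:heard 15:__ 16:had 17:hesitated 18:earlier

1

The marked gap is the subject of "hesitated".
Its filler is the fronted wh-phrase "who", at word 1.
(The other dependency links word 4 to a gap after word 5.)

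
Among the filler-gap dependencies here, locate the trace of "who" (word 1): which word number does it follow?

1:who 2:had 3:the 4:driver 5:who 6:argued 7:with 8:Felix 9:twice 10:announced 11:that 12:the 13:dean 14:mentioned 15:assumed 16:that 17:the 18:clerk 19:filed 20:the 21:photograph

The displaced element is "who" (word 1).
It is linked across 2 clause boundaries (that → Ø).
It functions as the subject of "assumed", so the gap sits immediately after word 14 ("mentioned").
Base order: The driver who argued with Felix twice had announced that the dean mentioned that who assumed that the clerk filed the photograph.

14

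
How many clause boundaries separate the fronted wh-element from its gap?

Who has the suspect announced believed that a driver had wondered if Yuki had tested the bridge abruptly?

"who" is extracted from the subject of "believed".
Boundaries crossed, outermost first: [Ø] — 1 in total.

1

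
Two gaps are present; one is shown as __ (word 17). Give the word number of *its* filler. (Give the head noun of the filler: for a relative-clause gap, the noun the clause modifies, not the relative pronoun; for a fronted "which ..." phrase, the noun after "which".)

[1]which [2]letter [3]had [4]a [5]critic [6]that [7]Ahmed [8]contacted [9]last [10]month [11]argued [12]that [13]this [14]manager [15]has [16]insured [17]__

The marked gap is the direct object of "insured".
Its filler is the fronted wh-phrase "which letter", at word 2.
(The other dependency links word 5 to a gap after word 8.)

2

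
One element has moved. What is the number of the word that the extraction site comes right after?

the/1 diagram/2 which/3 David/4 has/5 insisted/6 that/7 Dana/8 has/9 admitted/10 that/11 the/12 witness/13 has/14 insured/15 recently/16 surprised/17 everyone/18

The displaced element is "the diagram" (word 2).
It is linked across 2 clause boundaries (that → that).
It functions as the direct object of "insured", so the gap sits immediately after word 15 ("insured").
Base order: David has insisted that Dana has admitted that the witness has insured the diagram recently.

15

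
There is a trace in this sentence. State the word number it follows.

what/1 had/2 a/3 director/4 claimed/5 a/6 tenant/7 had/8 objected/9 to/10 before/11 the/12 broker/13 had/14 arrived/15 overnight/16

The displaced element is "what" (word 1).
It is linked across 1 clause boundary (Ø).
It functions as the object of the preposition "to" of "objected", so the gap sits immediately after word 10 ("to").
Base order: A director had claimed a tenant had objected to what before the broker had arrived overnight.

10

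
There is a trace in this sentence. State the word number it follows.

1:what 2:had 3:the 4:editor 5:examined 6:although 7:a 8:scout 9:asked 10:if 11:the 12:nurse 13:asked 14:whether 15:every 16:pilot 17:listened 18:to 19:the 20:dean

The displaced element is "what" (word 1).
It functions as the direct object of "examined", so the gap sits immediately after word 5 ("examined").
Base order: The editor had examined what although a scout asked if the nurse asked whether every pilot listened to the dean.

5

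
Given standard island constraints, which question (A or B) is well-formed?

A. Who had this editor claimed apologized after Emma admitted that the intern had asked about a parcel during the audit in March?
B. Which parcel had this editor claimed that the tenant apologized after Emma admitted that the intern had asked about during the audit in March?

A

In B, the wh-phrase is extracted from inside an adjunct island (introduced by "after"), which blocks movement.
In A, the extraction path crosses only that-complement boundaries, which are transparent.
So A is grammatical.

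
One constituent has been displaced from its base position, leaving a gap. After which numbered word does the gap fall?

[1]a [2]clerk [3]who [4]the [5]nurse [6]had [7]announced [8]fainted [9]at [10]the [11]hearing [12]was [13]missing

The displaced element is "a clerk" (word 2).
It is linked across 1 clause boundary (Ø).
It functions as the subject of "fainted", so the gap sits immediately after word 7 ("announced").
Base order: The nurse had announced that a clerk fainted at the hearing.

7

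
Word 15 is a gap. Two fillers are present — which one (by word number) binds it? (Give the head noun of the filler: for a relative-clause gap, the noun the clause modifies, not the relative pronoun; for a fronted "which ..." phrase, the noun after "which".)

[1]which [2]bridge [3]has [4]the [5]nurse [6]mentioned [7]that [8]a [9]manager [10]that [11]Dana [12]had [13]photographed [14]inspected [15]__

The marked gap is the direct object of "inspected".
Its filler is the fronted wh-phrase "which bridge", at word 2.
(The other dependency links word 9 to a gap after word 13.)

2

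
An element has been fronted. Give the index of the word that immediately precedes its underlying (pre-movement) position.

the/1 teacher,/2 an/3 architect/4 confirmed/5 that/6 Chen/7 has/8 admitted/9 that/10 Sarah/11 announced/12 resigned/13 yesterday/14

12

The displaced element is "the teacher" (word 2).
It is linked across 3 clause boundaries (that → that → Ø).
It functions as the subject of "resigned", so the gap sits immediately after word 12 ("announced").
Base order: An architect confirmed that Chen has admitted that Sarah announced that the teacher resigned yesterday.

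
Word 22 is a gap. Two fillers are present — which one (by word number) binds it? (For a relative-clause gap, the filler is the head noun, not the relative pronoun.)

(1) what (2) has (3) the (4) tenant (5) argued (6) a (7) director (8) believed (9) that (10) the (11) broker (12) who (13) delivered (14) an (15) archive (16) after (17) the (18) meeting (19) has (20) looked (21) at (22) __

1

The marked gap is the object of the preposition "at" of "looked".
Its filler is the fronted wh-phrase "what", at word 1.
(The other dependency links word 11 to a gap after word 12.)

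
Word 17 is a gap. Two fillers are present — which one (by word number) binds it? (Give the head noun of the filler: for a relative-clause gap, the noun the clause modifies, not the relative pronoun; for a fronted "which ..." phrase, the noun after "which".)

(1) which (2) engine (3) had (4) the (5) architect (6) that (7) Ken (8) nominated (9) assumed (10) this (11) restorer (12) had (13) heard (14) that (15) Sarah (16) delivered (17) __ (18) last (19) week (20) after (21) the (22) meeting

The marked gap is the direct object of "delivered".
Its filler is the fronted wh-phrase "which engine", at word 2.
(The other dependency links word 5 to a gap after word 8.)

2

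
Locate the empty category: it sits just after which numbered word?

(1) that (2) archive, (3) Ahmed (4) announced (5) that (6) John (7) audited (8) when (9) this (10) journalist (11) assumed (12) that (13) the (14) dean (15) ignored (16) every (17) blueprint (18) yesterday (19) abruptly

7

The displaced element is "that archive" (word 2).
It is linked across 1 clause boundary (that).
It functions as the direct object of "audited", so the gap sits immediately after word 7 ("audited").
Base order: Ahmed announced that John audited that archive when this journalist assumed that the dean ignored every blueprint yesterday abruptly.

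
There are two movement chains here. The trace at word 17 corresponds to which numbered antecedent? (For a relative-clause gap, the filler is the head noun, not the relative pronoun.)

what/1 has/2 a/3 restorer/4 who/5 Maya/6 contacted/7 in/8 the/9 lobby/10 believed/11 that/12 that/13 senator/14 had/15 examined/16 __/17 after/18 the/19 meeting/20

The marked gap is the direct object of "examined".
Its filler is the fronted wh-phrase "what", at word 1.
(The other dependency links word 4 to a gap after word 7.)

1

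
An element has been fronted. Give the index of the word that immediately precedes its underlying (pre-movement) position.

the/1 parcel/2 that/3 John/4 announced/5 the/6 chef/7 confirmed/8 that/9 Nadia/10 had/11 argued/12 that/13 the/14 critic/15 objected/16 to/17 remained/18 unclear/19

The displaced element is "the parcel" (word 2).
It is linked across 3 clause boundaries (Ø → that → that).
It functions as the object of the preposition "to" of "objected", so the gap sits immediately after word 17 ("to").
Base order: John announced the chef confirmed that Nadia had argued that the critic objected to the parcel.

17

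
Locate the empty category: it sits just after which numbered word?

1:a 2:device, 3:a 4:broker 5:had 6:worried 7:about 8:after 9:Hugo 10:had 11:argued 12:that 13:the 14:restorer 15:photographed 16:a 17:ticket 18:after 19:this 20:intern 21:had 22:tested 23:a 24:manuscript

7

The displaced element is "a device" (word 2).
It functions as the object of the preposition "about" of "worried", so the gap sits immediately after word 7 ("about").
Base order: A broker had worried about a device after Hugo had argued that the restorer photographed a ticket after this intern had tested a manuscript.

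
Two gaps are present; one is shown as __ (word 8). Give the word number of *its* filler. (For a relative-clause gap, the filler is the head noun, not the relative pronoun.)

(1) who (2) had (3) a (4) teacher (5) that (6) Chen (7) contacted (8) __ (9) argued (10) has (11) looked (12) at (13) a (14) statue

The marked gap is inside the relative clause, the direct object of "contacted".
Its filler is the head noun "teacher" (via "that"), at word 4.
(The other dependency links word 1 to a gap after word 9.)

4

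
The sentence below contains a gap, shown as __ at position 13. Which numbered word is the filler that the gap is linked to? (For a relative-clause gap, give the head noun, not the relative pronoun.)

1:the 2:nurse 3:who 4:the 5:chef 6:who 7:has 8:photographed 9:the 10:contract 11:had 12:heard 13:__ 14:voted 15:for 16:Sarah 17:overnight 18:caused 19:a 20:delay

2

The gap at 13 is the subject of "voted", inside a relative clause.
The relative pronoun is "who" (word 3); it is bound by the head noun immediately before it.
Its filler is the head noun "nurse", at word 2.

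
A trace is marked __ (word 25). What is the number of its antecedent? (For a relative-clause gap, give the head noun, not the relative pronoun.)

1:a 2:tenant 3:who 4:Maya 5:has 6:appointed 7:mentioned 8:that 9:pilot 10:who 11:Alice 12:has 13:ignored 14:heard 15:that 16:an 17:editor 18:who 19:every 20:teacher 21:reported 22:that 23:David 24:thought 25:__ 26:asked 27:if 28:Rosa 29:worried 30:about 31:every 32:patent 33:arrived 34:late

17

The gap at 25 is the subject of "asked", inside a relative clause.
The relative pronoun is "who" (word 18); it is bound by the head noun immediately before it.
Its filler is the head noun "editor", at word 17.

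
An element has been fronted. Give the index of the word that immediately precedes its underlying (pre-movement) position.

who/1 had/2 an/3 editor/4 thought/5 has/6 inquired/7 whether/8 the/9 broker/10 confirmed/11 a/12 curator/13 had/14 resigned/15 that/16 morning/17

The displaced element is "who" (word 1).
It is linked across 1 clause boundary (Ø).
It functions as the subject of "inquired", so the gap sits immediately after word 5 ("thought").
Base order: An editor had thought that who has inquired whether the broker confirmed a curator had resigned that morning.

5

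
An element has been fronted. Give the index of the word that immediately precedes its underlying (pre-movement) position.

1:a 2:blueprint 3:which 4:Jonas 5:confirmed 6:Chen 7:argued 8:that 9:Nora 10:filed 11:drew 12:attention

The displaced element is "a blueprint" (word 2).
It is linked across 2 clause boundaries (Ø → that).
It functions as the direct object of "filed", so the gap sits immediately after word 10 ("filed").
Base order: Jonas confirmed Chen argued that Nora filed a blueprint.

10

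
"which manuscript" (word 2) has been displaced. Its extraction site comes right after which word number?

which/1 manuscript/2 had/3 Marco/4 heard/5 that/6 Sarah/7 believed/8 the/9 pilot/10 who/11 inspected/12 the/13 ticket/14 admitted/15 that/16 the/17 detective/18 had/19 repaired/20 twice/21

The displaced element is "which manuscript" (word 2).
It is linked across 3 clause boundaries (that → Ø → that).
It functions as the direct object of "repaired", so the gap sits immediately after word 20 ("repaired").
Base order: Marco had heard that Sarah believed the pilot who inspected the ticket admitted that the detective had repaired which manuscript twice.

20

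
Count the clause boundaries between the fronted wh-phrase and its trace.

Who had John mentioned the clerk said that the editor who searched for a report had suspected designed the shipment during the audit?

3

"who" is extracted from the subject of "designed".
Boundaries crossed, outermost first: [Ø], [that], [Ø] — 3 in total.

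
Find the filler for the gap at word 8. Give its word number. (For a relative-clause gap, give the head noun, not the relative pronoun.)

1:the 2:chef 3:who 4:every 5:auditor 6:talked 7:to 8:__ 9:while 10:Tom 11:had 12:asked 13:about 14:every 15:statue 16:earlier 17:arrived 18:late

The gap at 8 is the prepositional object of "talked", inside a relative clause.
The relative pronoun is "who" (word 3); it is bound by the head noun immediately before it.
Its filler is the head noun "chef", at word 2.

2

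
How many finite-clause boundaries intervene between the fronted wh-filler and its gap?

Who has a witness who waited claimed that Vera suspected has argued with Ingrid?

"who" is extracted from the subject of "argued".
Boundaries crossed, outermost first: [that], [Ø] — 2 in total.

2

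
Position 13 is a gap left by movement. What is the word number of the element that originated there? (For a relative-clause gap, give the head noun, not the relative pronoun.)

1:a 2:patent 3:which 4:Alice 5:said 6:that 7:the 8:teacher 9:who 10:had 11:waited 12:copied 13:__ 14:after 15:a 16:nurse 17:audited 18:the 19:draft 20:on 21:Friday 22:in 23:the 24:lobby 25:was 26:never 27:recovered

2

The gap at 13 is the object of "copied", inside a relative clause.
The relative pronoun is "which" (word 3); it is bound by the head noun immediately before it.
Its filler is the head noun "patent", at word 2.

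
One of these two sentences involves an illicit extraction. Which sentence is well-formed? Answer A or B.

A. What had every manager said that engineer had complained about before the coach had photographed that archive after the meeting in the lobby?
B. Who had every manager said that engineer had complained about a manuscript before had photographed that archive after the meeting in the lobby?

A

In B, the wh-phrase is extracted from inside an adjunct island (introduced by "before"), which blocks movement.
In A, the extraction path crosses only that-complement boundaries, which are transparent.
So A is grammatical.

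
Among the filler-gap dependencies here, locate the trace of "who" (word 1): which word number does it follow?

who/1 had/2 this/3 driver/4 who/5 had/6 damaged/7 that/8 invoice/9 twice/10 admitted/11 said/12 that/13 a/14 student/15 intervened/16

The displaced element is "who" (word 1).
It is linked across 1 clause boundary (Ø).
It functions as the subject of "said", so the gap sits immediately after word 11 ("admitted").
Base order: This driver who had damaged that invoice twice had admitted that who said that a student intervened.

11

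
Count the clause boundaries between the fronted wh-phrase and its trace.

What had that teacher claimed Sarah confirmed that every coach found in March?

2

"what" is extracted from the object of "found".
Boundaries crossed, outermost first: [Ø], [that] — 2 in total.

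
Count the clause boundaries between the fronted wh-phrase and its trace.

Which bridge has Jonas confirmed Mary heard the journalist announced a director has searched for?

"which bridge" is extracted from the PP object of "searched".
Boundaries crossed, outermost first: [Ø], [Ø], [Ø] — 3 in total.

3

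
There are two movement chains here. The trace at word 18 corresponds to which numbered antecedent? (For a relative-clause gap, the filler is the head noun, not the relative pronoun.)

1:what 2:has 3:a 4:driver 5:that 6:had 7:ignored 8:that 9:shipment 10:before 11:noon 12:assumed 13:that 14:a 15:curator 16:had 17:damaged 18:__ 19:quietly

The marked gap is the direct object of "damaged".
Its filler is the fronted wh-phrase "what", at word 1.
(The other dependency links word 4 to a gap after word 5.)

1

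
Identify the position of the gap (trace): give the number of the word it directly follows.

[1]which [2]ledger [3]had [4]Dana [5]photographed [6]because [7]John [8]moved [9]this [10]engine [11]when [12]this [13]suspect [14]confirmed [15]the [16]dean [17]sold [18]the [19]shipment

5

The displaced element is "which ledger" (word 2).
It functions as the direct object of "photographed", so the gap sits immediately after word 5 ("photographed").
Base order: Dana had photographed which ledger because John moved this engine when this suspect confirmed the dean sold the shipment.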